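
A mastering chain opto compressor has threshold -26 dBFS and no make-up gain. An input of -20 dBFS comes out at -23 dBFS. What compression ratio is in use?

Input overshoot = -20 − (-26) = 6 dB; output overshoot = -23 − (-26) = 3 dB.
Ratio = 6 / 3 = 2.

2:1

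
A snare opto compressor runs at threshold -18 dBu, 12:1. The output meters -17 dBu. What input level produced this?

The compressed level sits -17 − (-18) = 1 dB over threshold.
Input overshoot = R × output overshoot = 12 dB → input = -18 + 12 = -6 dBu.

-6 dBu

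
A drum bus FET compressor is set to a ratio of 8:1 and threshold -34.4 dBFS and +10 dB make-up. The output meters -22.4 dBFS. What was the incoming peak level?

Remove make-up: -22.4 − 10 = -32.4 dBFS.
The compressed level sits -32.4 − (-34.4) = 2 dB over threshold.
Before 8:1 compression the overshoot was 2 × 8 = 16 dB, so input = -34.4 + 16 = -18.4 dBFS.

-18.4 dBFS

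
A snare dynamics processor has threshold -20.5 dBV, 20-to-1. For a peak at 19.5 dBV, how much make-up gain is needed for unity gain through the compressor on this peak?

38 dB

The peak compresses to -20.5 + 40/20 = -18.5 dBV.
To reach 19.5 dBV requires 19.5 − (-18.5) = 38 dB of make-up.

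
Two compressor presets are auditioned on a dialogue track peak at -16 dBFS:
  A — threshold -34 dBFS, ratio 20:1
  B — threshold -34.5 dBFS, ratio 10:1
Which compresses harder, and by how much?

A: GR = 18 − 18/20 = 17.1 dB.
B: GR = 18.5 − 18.5/10 = 16.65 dB.
A reduces 0.45 dB more.

A, by 0.45 dB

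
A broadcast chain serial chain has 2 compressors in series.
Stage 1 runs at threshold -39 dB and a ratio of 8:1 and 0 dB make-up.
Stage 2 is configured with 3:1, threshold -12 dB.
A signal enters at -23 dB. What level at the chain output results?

-37 dB

Stage 1: 16 dB above -39 dB, reduced 8:1 to 2 dB above → -37 dB.
Stage 2: -37 dB is at or below the -12 dB threshold — no compression; output -37 dB.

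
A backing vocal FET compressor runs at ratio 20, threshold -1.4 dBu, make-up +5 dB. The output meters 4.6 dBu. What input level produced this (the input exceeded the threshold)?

Stripping the +5 dB make-up gives -0.4 dBu at the gain stage.
That's 1 dB above the -1.4 dBu threshold.
Before 20:1 compression the overshoot was 1 × 20 = 20 dB, so input = -1.4 + 20 = 18.6 dBu.

18.6 dBu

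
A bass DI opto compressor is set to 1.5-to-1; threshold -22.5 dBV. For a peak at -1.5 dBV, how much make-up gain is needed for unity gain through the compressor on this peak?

Overshoot 21 dB → 21/1.5 = 14 dB after compression, so the compressed level is -22.5 + 14 = -8.5 dBV.
Make-up = target − compressed = -1.5 − (-8.5) = 7 dB.

7 dB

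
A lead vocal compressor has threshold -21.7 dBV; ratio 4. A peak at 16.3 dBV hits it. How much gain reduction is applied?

28.5 dB

The signal is 38 dB above threshold.
A 4:1 ratio leaves 9.5 dB of that excess.
So the signal is attenuated by 38 − 9.5 = 28.5 dB.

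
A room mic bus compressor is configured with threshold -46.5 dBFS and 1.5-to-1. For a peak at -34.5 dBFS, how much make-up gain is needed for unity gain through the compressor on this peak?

4 dB

Without make-up, output = threshold + overshoot/1.5 = -46.5 + 8 = -38.5 dBFS.
Gap to target: 4 dB.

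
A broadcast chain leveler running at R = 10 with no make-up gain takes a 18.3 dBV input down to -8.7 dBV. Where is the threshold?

Input is 30 dB above T (since output overshoot × R = input overshoot: (-8.7 − T)·10 = 18.3 − T gives T = -11.7 dBV).
Check: -11.7 + (18.3 − (-11.7))/10 = -11.7 + 3 = -8.7 dBV. ✓

-11.7 dBV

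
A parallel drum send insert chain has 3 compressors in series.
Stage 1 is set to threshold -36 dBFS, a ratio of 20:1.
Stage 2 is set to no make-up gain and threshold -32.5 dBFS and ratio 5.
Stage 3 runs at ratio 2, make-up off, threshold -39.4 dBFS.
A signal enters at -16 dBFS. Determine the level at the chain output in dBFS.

Stage 1: -16 dBFS is 20 dB over -36 dBFS; at 20:1 that becomes 1 dB over, giving -35 dBFS.
Stage 2: -35 dBFS ≤ -32.5 dBFS, so stage 2 doesn't engage; output -35 dBFS.
Stage 3: -35 dBFS is 4.4 dB over -39.4 dBFS; at 2:1 that becomes 2.2 dB over, giving -37.2 dBFS.

-37.2 dBFS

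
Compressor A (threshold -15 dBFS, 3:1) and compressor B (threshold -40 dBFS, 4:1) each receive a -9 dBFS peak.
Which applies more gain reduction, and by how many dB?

B, by 19.25 dB

A: GR = 6 − 6/3 = 4 dB.
B: GR = 31 − 31/4 = 23.25 dB.
B applies 19.25 dB more gain reduction.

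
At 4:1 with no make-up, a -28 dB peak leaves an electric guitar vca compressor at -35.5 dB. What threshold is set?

Let T be the threshold. Output overshoot = (input overshoot)/R, so -35.5 − T = (-28 − T)/4.
4·(-35.5 − T) = -28 − T → 3·T = -142 − (-28) = -114.
T = -114/3 = -38 dB.

-38 dB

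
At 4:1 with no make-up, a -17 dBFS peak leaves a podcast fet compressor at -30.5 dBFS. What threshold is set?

Input is 18 dB above T (since output overshoot × R = input overshoot: (-30.5 − T)·4 = -17 − T gives T = -35 dBFS).
Check: -35 + (-17 − (-35))/4 = -35 + 4.5 = -30.5 dBFS. ✓

-35 dBFS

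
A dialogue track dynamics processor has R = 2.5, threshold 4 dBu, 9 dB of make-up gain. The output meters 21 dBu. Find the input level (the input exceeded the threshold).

Before make-up, the level was 21 − 9 = 12 dBu.
That's 8 dB above the 4 dBu threshold.
Undo the ratio: input overshoot = 8 × 2.5 = 20 dB, giving input = 24 dBu.

24 dBu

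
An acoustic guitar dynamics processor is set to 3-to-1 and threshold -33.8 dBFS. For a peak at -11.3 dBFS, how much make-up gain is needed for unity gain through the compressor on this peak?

15 dB

The peak compresses to -33.8 + 22.5/3 = -26.3 dBFS.
To reach -11.3 dBFS requires -11.3 − (-26.3) = 15 dB of make-up.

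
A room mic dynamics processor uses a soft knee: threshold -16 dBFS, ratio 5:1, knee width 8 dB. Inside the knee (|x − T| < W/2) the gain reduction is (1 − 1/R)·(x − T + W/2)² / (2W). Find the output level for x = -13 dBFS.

-15.45 dBFS

x − T + W/2 = -13 − (-16) + 4 = 7.
GR = (1 − 1/5) × 7² / 16 = 0.8 × 49 / 16 = 2.45 dB.
Output = -13 − 2.45 = -15.45 dBFS.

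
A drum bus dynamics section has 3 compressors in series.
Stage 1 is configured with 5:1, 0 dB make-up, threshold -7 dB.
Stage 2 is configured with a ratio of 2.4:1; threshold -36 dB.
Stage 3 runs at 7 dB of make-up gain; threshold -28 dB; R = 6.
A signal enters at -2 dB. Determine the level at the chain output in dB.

-20.25 dB

Stage 1: -2 dB is 5 dB over -7 dB; at 5:1 that becomes 1 dB over, giving -6 dB.
Stage 2: overshoot 30 dB → 30/2.4 = 12.5 dB → -23.5 dB.
Stage 3: overshoot 4.5 dB → 4.5/6 = 0.75 dB → -27.25 dB; +7 dB make-up → -20.25 dB.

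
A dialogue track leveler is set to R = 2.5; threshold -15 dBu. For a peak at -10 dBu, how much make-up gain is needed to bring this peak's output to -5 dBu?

Without make-up, output = threshold + overshoot/2.5 = -15 + 2 = -13 dBu.
Gap to target: 8 dB.

8 dB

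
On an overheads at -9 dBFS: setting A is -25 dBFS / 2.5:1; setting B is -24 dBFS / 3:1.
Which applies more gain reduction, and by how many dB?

A: 16 dB over, compressed to 6.4 dB over, so 9.6 dB of GR.
B: 15 dB over, compressed to 5 dB over, so 10 dB of GR.
B applies 0.4 dB more gain reduction.

B, by 0.4 dB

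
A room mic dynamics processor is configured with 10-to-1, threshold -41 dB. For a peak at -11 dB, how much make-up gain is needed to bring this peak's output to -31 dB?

Without make-up, output = threshold + overshoot/10 = -41 + 3 = -38 dB.
Gap to target: 7 dB.

7 dB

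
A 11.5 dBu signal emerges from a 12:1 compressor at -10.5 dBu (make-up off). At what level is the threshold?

Let T be the threshold. Output overshoot = (input overshoot)/R, so -10.5 − T = (11.5 − T)/12.
12·(-10.5 − T) = 11.5 − T → 11·T = -126 − 11.5 = -137.5.
T = -137.5/11 = -12.5 dBu.

-12.5 dBu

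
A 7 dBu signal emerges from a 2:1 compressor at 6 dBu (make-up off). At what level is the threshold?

Input is 2 dB above T (since output overshoot × R = input overshoot: (6 − T)·2 = 7 − T gives T = 5 dBu).
Check: 5 + (7 − 5)/2 = 5 + 1 = 6 dBu. ✓

5 dBu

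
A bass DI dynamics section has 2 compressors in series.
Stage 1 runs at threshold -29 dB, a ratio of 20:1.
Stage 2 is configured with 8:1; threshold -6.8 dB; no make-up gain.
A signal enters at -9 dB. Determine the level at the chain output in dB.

Stage 1: -9 dB is 20 dB over -29 dB; at 20:1 that becomes 1 dB over, giving -28 dB.
Stage 2: below threshold (-28 ≤ -6.8); passes unchanged; output -28 dB.

-28 dB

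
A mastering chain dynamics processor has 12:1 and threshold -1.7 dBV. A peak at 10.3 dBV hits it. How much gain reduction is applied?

10.3 dBV exceeds the threshold by 12 dB.
A 12:1 ratio leaves 1 dB of that excess.
GR = overshoot in − overshoot out = 12 − 1 = 11 dB.

11 dB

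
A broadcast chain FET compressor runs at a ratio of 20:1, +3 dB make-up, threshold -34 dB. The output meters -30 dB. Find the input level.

-14 dB

Before make-up, the level was -30 − 3 = -33 dB.
That's 1 dB above the -34 dB threshold.
Before 20:1 compression the overshoot was 1 × 20 = 20 dB, so input = -34 + 20 = -14 dB.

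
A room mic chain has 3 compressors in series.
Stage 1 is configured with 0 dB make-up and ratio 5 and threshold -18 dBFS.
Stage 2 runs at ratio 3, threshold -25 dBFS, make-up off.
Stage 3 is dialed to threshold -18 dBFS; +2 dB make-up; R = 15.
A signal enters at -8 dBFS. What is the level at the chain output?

Stage 1: -8 dBFS is 10 dB over -18 dBFS; at 5:1 that becomes 2 dB over, giving -16 dBFS.
Stage 2: -16 dBFS is 9 dB over -25 dBFS; at 3:1 that becomes 3 dB over, giving -22 dBFS.
Stage 3: -22 dBFS is at or below the -18 dBFS threshold — no compression; make-up brings it to -20 dBFS.

-20 dBFS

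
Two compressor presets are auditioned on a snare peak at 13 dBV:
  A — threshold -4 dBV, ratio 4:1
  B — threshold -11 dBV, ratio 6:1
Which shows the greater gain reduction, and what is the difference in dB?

A: overshoot 17 dB → output overshoot 4.25 dB → GR 12.75 dB.
B: overshoot 24 dB → output overshoot 4 dB → GR 20 dB.
B reduces 7.25 dB more.

B, by 7.25 dB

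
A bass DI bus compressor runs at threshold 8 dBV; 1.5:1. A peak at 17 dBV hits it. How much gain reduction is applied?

The signal is 9 dB above threshold.
After 1.5:1 compression the overshoot becomes 9/1.5 = 6 dB.
So the signal is attenuated by 9 − 6 = 3 dB.

3 dB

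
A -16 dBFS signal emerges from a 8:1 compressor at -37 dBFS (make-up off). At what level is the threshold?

-40 dBFS

Gain reduction = -16 − (-37) = 21 dB; output overshoot = GR / (R − 1) = 21 / 7 = 3 dB.
Threshold = output − output overshoot = -37 − 3 = -40 dBFS.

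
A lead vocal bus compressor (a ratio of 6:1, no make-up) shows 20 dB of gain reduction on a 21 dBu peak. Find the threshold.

-3 dBu

Let T be the threshold. Output overshoot = (input overshoot)/R, so 1 − T = (21 − T)/6.
6·(1 − T) = 21 − T → 5·T = 6 − 21 = -15.
T = -15/5 = -3 dBu.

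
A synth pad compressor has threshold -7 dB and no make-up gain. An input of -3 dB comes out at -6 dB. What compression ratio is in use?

Input overshoot = -3 − (-7) = 4 dB; output overshoot = -6 − (-7) = 1 dB.
Ratio = 4 / 1 = 4.

4:1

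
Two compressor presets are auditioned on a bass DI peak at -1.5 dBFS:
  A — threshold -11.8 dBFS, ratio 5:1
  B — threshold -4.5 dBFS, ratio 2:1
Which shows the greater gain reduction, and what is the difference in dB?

A: GR = 10.3 − 10.3/5 = 8.24 dB.
B: GR = 3 − 3/2 = 1.5 dB.
Difference: 6.74 dB in favour of A.

A, by 6.74 dB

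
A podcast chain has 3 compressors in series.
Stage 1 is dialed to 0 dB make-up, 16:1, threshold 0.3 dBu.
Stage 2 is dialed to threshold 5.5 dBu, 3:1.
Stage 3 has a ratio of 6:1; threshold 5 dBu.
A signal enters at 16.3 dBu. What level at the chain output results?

1.3 dBu

Stage 1: 16.3 dBu is 16 dB over 0.3 dBu; at 16:1 that becomes 1 dB over, giving 1.3 dBu.
Stage 2: below threshold (1.3 ≤ 5.5); passes unchanged; output 1.3 dBu.
Stage 3: below threshold (1.3 ≤ 5); passes unchanged; output 1.3 dBu.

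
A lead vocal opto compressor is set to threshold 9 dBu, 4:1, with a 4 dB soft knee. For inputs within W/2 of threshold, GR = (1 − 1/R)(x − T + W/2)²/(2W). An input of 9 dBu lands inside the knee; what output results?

8.625 dBu

x − T + W/2 = 9 − 9 + 2 = 2.
GR = (1 − 1/4) × 2² / 8 = 0.75 × 4 / 8 = 0.375 dB.
Output = 9 − 0.375 = 8.625 dBu.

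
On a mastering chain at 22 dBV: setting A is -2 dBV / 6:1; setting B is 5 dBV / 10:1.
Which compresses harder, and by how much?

A, by 4.7 dB

A: GR = 24 − 24/6 = 20 dB.
B: GR = 17 − 17/10 = 15.3 dB.
Difference: 4.7 dB in favour of A.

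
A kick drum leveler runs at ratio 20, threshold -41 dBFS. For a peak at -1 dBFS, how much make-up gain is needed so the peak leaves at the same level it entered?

38 dB

The peak compresses to -41 + 40/20 = -39 dBFS.
To reach -1 dBFS requires -1 − (-39) = 38 dB of make-up.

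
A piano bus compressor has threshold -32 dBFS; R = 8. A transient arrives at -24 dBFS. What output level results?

The input is 8 dB above the -32 dBFS threshold.
The 8 dB excess becomes 1 dB after 8:1 reduction.
So the level is -32 + 1 = -31 dBFS.

-31 dBFS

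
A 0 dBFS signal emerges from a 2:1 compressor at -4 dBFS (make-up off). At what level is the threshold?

-8 dBFS

Gain reduction = 0 − (-4) = 4 dB; output overshoot = GR / (R − 1) = 4 / 1 = 4 dB.
Threshold = output − output overshoot = -4 − 4 = -8 dBFS.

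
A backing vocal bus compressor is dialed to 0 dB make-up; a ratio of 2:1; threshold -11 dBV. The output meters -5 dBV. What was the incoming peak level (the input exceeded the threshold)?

Post-compression overshoot = -5 − (-11) = 6 dB.
Input overshoot = R × output overshoot = 12 dB → input = -11 + 12 = 1 dBV.

1 dBV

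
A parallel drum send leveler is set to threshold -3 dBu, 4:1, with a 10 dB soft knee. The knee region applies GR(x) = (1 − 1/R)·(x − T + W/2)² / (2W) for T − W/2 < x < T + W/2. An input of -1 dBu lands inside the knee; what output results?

x − T + W/2 = -1 − (-3) + 5 = 7.
GR = (1 − 1/4) × 7² / 20 = 0.75 × 49 / 20 = 1.8375 dB.
Output = -1 − 1.8375 = -2.8375 dBu.

-2.8375 dBu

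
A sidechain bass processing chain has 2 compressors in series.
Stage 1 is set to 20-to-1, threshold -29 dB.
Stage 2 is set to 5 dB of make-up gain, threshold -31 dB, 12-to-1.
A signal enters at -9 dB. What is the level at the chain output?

-25.75 dB

Stage 1: 20 dB above -29 dB, reduced 20:1 to 1 dB above → -28 dB.
Stage 2: 3 dB above -31 dB, reduced 12:1 to 0.25 dB above → -30.75 dB; +5 dB make-up → -25.75 dB.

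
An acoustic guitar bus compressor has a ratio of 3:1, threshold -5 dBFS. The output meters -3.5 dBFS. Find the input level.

-0.5 dBFS

The compressed level sits -3.5 − (-5) = 1.5 dB over threshold.
Input overshoot = R × output overshoot = 4.5 dB → input = -5 + 4.5 = -0.5 dBFS.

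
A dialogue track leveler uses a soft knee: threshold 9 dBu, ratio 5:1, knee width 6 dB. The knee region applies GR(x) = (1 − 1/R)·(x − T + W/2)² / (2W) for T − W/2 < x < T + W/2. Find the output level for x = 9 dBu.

x − T + W/2 = 9 − 9 + 3 = 3.
GR = (1 − 1/5) × 3² / 12 = 0.8 × 9 / 12 = 0.6 dB.
Output = 9 − 0.6 = 8.4 dBu.

8.4 dBu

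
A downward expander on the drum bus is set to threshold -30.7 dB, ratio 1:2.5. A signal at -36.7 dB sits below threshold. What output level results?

Below threshold, a 1:2.5 expander applies gain = (2.5−1)×(T − x) of attenuation.
(2.5−1) × 6 = 9 dB, so output = -36.7 − 9 = -45.7 dB.

-45.7 dB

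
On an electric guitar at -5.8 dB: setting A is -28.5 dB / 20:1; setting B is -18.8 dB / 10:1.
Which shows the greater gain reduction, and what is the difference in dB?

A: 22.7 dB over, compressed to 1.135 dB over, so 21.565 dB of GR.
B: 13 dB over, compressed to 1.3 dB over, so 11.7 dB of GR.
A reduces 9.865 dB more.

A, by 9.865 dB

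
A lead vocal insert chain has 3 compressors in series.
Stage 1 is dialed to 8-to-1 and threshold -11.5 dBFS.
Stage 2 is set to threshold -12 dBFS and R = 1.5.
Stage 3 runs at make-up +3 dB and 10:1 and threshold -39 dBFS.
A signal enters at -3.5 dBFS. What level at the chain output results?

-33.2 dBFS

Stage 1: overshoot 8 dB → 8/8 = 1 dB → -10.5 dBFS.
Stage 2: overshoot 1.5 dB → 1.5/1.5 = 1 dB → -11 dBFS.
Stage 3: -11 dBFS is 28 dB over -39 dBFS; at 10:1 that becomes 2.8 dB over, giving -36.2 dBFS; +3 dB make-up → -33.2 dBFS.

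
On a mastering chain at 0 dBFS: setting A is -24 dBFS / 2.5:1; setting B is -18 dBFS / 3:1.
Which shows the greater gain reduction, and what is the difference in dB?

A: 24 dB over, compressed to 9.6 dB over, so 14.4 dB of GR.
B: 18 dB over, compressed to 6 dB over, so 12 dB of GR.
A reduces 2.4 dB more.

A, by 2.4 dB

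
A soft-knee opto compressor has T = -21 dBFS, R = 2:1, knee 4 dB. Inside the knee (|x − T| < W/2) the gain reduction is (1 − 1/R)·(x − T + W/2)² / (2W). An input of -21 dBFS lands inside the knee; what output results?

x − T + W/2 = -21 − (-21) + 2 = 2.
GR = (1 − 1/2) × 2² / 8 = 0.5 × 4 / 8 = 0.25 dB.
Output = -21 − 0.25 = -21.25 dBFS.

-21.25 dBFS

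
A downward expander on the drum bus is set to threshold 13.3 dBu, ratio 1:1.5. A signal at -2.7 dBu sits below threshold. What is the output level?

-10.7 dBu

The input is 16 dB below the 13.3 dBu threshold.
A 1:1.5 expander multiplies undershoot by 1.5: 16 × 1.5 = 24 dB below threshold.
Output = 13.3 − 24 = -10.7 dBu.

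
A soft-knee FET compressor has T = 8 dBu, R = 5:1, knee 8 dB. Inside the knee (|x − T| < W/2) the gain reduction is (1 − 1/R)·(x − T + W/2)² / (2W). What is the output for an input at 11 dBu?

x − T + W/2 = 11 − 8 + 4 = 7.
GR = (1 − 1/5) × 7² / 16 = 0.8 × 49 / 16 = 2.45 dB.
Output = 11 − 2.45 = 8.55 dBu.

8.55 dBu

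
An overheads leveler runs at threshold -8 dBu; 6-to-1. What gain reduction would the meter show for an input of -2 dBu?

The signal is 6 dB above threshold.
A 6:1 ratio leaves 1 dB of that excess.
Gain reduction = 6 − 1 = 5 dB.

5 dB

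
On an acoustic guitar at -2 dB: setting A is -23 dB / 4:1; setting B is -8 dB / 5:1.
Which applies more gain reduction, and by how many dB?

A, by 10.95 dB

A: 21 dB over, compressed to 5.25 dB over, so 15.75 dB of GR.
B: 6 dB over, compressed to 1.2 dB over, so 4.8 dB of GR.
A applies 10.95 dB more gain reduction.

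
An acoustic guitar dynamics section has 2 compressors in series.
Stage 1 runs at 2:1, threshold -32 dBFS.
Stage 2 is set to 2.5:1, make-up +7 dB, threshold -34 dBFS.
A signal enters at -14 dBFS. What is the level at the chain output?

Stage 1: overshoot 18 dB → 18/2 = 9 dB → -23 dBFS.
Stage 2: overshoot 11 dB → 11/2.5 = 4.4 dB → -29.6 dBFS; +7 dB make-up → -22.6 dBFS.

-22.6 dBFS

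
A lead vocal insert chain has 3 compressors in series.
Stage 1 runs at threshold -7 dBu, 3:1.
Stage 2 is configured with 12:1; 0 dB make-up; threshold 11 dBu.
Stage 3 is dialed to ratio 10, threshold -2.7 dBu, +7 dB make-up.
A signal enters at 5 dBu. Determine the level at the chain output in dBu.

4 dBu

Stage 1: 5 dBu is 12 dB over -7 dBu; at 3:1 that becomes 4 dB over, giving -3 dBu.
Stage 2: -3 dBu is at or below the 11 dBu threshold — no compression; output -3 dBu.
Stage 3: -3 dBu ≤ -2.7 dBu, so stage 3 doesn't engage; make-up brings it to 4 dBu.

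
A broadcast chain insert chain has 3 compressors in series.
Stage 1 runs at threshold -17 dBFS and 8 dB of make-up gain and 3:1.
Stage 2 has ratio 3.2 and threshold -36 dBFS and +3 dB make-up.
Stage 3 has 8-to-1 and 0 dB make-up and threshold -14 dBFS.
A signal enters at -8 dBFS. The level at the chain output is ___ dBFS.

-23.625 dBFS

Stage 1: -8 dBFS is 9 dB over -17 dBFS; at 3:1 that becomes 3 dB over, giving -14 dBFS; +8 dB make-up → -6 dBFS.
Stage 2: 30 dB above -36 dBFS, reduced 3.2:1 to 9.375 dB above → -26.625 dBFS; +3 dB make-up → -23.625 dBFS.
Stage 3: -23.625 dBFS ≤ -14 dBFS, so stage 3 doesn't engage; output -23.625 dBFS.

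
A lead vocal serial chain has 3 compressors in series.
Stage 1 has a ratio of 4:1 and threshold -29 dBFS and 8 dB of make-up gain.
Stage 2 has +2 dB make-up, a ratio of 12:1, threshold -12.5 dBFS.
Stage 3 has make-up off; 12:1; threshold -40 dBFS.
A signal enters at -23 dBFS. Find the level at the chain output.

-38.125 dBFS

Stage 1: -23 dBFS is 6 dB over -29 dBFS; at 4:1 that becomes 1.5 dB over, giving -27.5 dBFS; +8 dB make-up → -19.5 dBFS.
Stage 2: -19.5 dBFS is at or below the -12.5 dBFS threshold — no compression; make-up brings it to -17.5 dBFS.
Stage 3: 22.5 dB above -40 dBFS, reduced 12:1 to 1.875 dB above → -38.125 dBFS.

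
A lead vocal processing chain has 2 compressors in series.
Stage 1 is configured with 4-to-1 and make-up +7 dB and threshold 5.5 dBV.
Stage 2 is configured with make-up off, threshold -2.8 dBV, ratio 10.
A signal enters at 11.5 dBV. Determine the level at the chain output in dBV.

-1.12 dBV

Stage 1: 6 dB above 5.5 dBV, reduced 4:1 to 1.5 dB above → 7 dBV; +7 dB make-up → 14 dBV.
Stage 2: 16.8 dB above -2.8 dBV, reduced 10:1 to 1.68 dB above → -1.12 dBV.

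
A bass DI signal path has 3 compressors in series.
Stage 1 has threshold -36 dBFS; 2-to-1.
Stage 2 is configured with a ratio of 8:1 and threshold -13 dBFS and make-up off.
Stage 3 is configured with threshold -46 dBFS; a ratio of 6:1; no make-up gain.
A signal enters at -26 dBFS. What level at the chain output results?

-43.5 dBFS

Stage 1: 10 dB above -36 dBFS, reduced 2:1 to 5 dB above → -31 dBFS.
Stage 2: -31 dBFS is at or below the -13 dBFS threshold — no compression; output -31 dBFS.
Stage 3: -31 dBFS is 15 dB over -46 dBFS; at 6:1 that becomes 2.5 dB over, giving -43.5 dBFS.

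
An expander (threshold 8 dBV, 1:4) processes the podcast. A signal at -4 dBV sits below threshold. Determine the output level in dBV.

-40 dBV

Undershoot = 8 − (-4) = 12 dB.
At 1:4, that expands to 48 dB under threshold.
Output = 8 − 48 = -40 dBV.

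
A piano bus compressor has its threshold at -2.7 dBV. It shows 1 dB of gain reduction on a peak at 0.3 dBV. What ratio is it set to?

Input overshoot = 0.3 − (-2.7) = 3 dB.
Output overshoot = 3 − 1 = 2 dB.
Ratio = input overshoot / output overshoot = 3 / 2 = 1.5.

1.5:1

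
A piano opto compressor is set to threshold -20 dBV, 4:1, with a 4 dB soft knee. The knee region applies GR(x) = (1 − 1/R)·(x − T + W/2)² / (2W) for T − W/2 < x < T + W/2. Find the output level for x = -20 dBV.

-20.375 dBV

x − T + W/2 = -20 − (-20) + 2 = 2.
GR = (1 − 1/4) × 2² / 8 = 0.75 × 4 / 8 = 0.375 dB.
Output = -20 − 0.375 = -20.375 dBV.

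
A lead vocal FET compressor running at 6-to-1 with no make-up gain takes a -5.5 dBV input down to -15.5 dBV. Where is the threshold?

-17.5 dBV

Input is 12 dB above T (since output overshoot × R = input overshoot: (-15.5 − T)·6 = -5.5 − T gives T = -17.5 dBV).
Check: -17.5 + (-5.5 − (-17.5))/6 = -17.5 + 2 = -15.5 dBV. ✓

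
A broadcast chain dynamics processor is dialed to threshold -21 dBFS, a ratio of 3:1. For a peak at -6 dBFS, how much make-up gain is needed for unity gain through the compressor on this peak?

10 dB

The peak compresses to -21 + 15/3 = -16 dBFS.
To reach -6 dBFS requires -6 − (-16) = 10 dB of make-up.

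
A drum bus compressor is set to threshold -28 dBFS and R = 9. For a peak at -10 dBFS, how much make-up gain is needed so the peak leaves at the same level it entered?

16 dB

Overshoot 18 dB → 18/9 = 2 dB after compression, so the compressed level is -28 + 2 = -26 dBFS.
Make-up = target − compressed = -10 − (-26) = 16 dB.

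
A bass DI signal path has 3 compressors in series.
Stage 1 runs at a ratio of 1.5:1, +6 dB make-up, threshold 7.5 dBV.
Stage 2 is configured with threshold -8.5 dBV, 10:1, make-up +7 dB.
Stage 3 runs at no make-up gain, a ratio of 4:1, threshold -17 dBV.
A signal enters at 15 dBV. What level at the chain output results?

Stage 1: overshoot 7.5 dB → 7.5/1.5 = 5 dB → 12.5 dBV; +6 dB make-up → 18.5 dBV.
Stage 2: 18.5 dBV is 27 dB over -8.5 dBV; at 10:1 that becomes 2.7 dB over, giving -5.8 dBV; +7 dB make-up → 1.2 dBV.
Stage 3: 18.2 dB above -17 dBV, reduced 4:1 to 4.55 dB above → -12.45 dBV.

-12.45 dBV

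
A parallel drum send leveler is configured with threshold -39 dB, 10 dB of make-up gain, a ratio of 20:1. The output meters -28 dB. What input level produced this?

Remove make-up: -28 − 10 = -38 dB.
Post-compression overshoot = -38 − (-39) = 1 dB.
Before 20:1 compression the overshoot was 1 × 20 = 20 dB, so input = -39 + 20 = -19 dB.

-19 dB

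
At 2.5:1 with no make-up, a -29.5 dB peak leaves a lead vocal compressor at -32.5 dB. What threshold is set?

-34.5 dB

Input is 5 dB above T (since output overshoot × R = input overshoot: (-32.5 − T)·2.5 = -29.5 − T gives T = -34.5 dB).
Check: -34.5 + (-29.5 − (-34.5))/2.5 = -34.5 + 2 = -32.5 dB. ✓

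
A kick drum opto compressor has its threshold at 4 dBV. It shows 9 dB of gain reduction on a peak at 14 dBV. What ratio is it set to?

10:1

Input overshoot = 14 − 4 = 10 dB.
Output overshoot = 10 − 9 = 1 dB.
Ratio = input overshoot / output overshoot = 10 / 1 = 10.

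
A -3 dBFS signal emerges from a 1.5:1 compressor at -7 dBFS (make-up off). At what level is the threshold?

Let T be the threshold. Output overshoot = (input overshoot)/R, so -7 − T = (-3 − T)/1.5.
1.5·(-7 − T) = -3 − T → 0.5·T = -10.5 − (-3) = -7.5.
T = -7.5/0.5 = -15 dBFS.

-15 dBFS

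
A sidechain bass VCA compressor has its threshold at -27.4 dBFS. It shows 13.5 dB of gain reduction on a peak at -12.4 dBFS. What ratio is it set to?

Input overshoot = -12.4 − (-27.4) = 15 dB.
Output overshoot = 15 − 13.5 = 1.5 dB.
Ratio = input overshoot / output overshoot = 15 / 1.5 = 10.

10:1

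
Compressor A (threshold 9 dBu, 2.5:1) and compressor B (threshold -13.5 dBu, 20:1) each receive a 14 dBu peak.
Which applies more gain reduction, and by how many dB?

A: 5 dB over, compressed to 2 dB over, so 3 dB of GR.
B: 27.5 dB over, compressed to 1.375 dB over, so 26.125 dB of GR.
Difference: 23.125 dB in favour of B.

B, by 23.125 dB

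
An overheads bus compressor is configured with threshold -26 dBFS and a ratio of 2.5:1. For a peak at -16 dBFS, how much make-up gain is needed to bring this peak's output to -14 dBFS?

The peak compresses to -26 + 10/2.5 = -22 dBFS.
To reach -14 dBFS requires -14 − (-22) = 8 dB of make-up.

8 dB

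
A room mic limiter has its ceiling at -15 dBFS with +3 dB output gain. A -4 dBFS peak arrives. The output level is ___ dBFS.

-12 dBFS

A brickwall limiter is an ∞:1 compressor: any input above the ceiling is clamped to -15 dBFS.
Output gain then adds 3 dB: -15 + 3 = -12 dBFS.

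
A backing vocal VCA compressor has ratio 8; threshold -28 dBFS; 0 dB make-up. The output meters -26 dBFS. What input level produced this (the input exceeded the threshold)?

-12 dBFS

Post-compression overshoot = -26 − (-28) = 2 dB.
Undo the ratio: input overshoot = 2 × 8 = 16 dB, giving input = -12 dBFS.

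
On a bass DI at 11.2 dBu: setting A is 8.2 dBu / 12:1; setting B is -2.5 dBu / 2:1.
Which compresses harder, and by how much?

A: GR = 3 − 3/12 = 2.75 dB.
B: GR = 13.7 − 13.7/2 = 6.85 dB.
B applies 4.1 dB more gain reduction.

B, by 4.1 dB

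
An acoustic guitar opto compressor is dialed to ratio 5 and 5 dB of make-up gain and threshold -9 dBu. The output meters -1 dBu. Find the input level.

6 dBu

Stripping the +5 dB make-up gives -6 dBu at the gain stage.
That's 3 dB above the -9 dBu threshold.
Input overshoot = R × output overshoot = 15 dB → input = -9 + 15 = 6 dBu.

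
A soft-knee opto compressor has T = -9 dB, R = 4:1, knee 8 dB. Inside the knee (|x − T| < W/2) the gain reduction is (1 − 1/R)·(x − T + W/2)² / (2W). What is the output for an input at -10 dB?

-10.421875 dB

x − T + W/2 = -10 − (-9) + 4 = 3.
GR = (1 − 1/4) × 3² / 16 = 0.75 × 9 / 16 = 0.421875 dB.
Output = -10 − 0.421875 = -10.421875 dB.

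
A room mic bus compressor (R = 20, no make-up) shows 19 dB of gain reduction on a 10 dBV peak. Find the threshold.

Gain reduction = 10 − (-9) = 19 dB; output overshoot = GR / (R − 1) = 19 / 19 = 1 dB.
Threshold = output − output overshoot = -9 − 1 = -10 dBV.

-10 dBV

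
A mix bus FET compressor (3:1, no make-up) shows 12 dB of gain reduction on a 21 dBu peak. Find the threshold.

Input is 18 dB above T (since output overshoot × R = input overshoot: (9 − T)·3 = 21 − T gives T = 3 dBu).
Check: 3 + (21 − 3)/3 = 3 + 6 = 9 dBu. ✓

3 dBu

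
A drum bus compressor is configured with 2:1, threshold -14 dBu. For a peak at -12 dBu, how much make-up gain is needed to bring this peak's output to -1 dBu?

12 dB

Overshoot 2 dB → 2/2 = 1 dB after compression, so the compressed level is -14 + 1 = -13 dBu.
Make-up = target − compressed = -1 − (-13) = 12 dB.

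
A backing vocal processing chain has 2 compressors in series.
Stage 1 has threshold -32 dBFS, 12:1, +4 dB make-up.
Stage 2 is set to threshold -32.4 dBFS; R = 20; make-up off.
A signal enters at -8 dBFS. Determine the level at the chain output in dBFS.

Stage 1: overshoot 24 dB → 24/12 = 2 dB → -30 dBFS; +4 dB make-up → -26 dBFS.
Stage 2: overshoot 6.4 dB → 6.4/20 = 0.32 dB → -32.08 dBFS.

-32.08 dBFS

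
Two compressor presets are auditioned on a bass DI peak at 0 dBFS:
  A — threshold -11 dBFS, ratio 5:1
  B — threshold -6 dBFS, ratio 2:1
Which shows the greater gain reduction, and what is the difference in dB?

A: 11 dB over, compressed to 2.2 dB over, so 8.8 dB of GR.
B: 6 dB over, compressed to 3 dB over, so 3 dB of GR.
A applies 5.8 dB more gain reduction.

A, by 5.8 dB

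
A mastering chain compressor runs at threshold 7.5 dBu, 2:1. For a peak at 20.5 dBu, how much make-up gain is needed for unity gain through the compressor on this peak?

Overshoot 13 dB → 13/2 = 6.5 dB after compression, so the compressed level is 7.5 + 6.5 = 14 dBu.
Make-up = target − compressed = 20.5 − 14 = 6.5 dB.

6.5 dB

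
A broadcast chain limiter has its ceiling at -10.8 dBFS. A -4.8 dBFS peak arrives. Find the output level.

A brickwall limiter is an ∞:1 compressor: any input above the ceiling is clamped to -10.8 dBFS.

-10.8 dBFS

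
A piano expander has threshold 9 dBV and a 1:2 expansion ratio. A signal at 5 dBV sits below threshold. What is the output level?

Below threshold, a 1:2 expander applies gain = (2−1)×(T − x) of attenuation.
(2−1) × 4 = 4 dB, so output = 5 − 4 = 1 dBV.

1 dBV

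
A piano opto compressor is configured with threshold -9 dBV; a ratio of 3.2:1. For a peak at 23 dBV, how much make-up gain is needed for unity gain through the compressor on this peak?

22 dB

The peak compresses to -9 + 32/3.2 = 1 dBV.
To reach 23 dBV requires 23 − 1 = 22 dB of make-up.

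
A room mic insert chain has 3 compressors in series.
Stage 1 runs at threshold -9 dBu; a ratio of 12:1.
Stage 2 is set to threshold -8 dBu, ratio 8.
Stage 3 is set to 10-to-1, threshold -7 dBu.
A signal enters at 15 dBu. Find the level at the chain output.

-7.875 dBu

Stage 1: overshoot 24 dB → 24/12 = 2 dB → -7 dBu.
Stage 2: -7 dBu is 1 dB over -8 dBu; at 8:1 that becomes 0.125 dB over, giving -7.875 dBu.
Stage 3: below threshold (-7.875 ≤ -7); passes unchanged; output -7.875 dBu.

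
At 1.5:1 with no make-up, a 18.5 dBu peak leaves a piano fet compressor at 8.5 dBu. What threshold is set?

-11.5 dBu

Gain reduction = 18.5 − 8.5 = 10 dB; output overshoot = GR / (R − 1) = 10 / 0.5 = 20 dB.
Threshold = output − output overshoot = 8.5 − 20 = -11.5 dBu.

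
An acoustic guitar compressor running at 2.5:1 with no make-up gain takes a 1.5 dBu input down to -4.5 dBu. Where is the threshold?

-8.5 dBu

Let T be the threshold. Output overshoot = (input overshoot)/R, so -4.5 − T = (1.5 − T)/2.5.
2.5·(-4.5 − T) = 1.5 − T → 1.5·T = -11.25 − 1.5 = -12.75.
T = -12.75/1.5 = -8.5 dBu.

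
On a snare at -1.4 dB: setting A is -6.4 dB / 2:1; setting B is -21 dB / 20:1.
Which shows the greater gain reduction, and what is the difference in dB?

A: 5 dB over, compressed to 2.5 dB over, so 2.5 dB of GR.
B: 19.6 dB over, compressed to 0.98 dB over, so 18.62 dB of GR.
B reduces 16.12 dB more.

B, by 16.12 dB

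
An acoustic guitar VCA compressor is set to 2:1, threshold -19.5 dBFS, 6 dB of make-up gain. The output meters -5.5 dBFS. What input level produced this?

-3.5 dBFS

Before make-up, the level was -5.5 − 6 = -11.5 dBFS.
The compressed level sits -11.5 − (-19.5) = 8 dB over threshold.
Undo the ratio: input overshoot = 8 × 2 = 16 dB, giving input = -3.5 dBFS.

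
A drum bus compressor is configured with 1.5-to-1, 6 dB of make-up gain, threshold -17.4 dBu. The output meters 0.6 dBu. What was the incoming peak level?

Remove make-up: 0.6 − 6 = -5.4 dBu.
The compressed level sits -5.4 − (-17.4) = 12 dB over threshold.
Before 1.5:1 compression the overshoot was 12 × 1.5 = 18 dB, so input = -17.4 + 18 = 0.6 dBu.

0.6 dBu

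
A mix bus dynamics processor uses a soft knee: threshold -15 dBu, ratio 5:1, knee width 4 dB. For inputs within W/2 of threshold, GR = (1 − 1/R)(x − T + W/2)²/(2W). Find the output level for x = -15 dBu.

-15.4 dBu

x − T + W/2 = -15 − (-15) + 2 = 2.
GR = (1 − 1/5) × 2² / 8 = 0.8 × 4 / 8 = 0.4 dB.
Output = -15 − 0.4 = -15.4 dBu.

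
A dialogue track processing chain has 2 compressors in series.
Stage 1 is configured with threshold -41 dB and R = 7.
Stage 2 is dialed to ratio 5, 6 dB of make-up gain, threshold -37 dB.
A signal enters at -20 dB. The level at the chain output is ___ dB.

-32 dB

Stage 1: overshoot 21 dB → 21/7 = 3 dB → -38 dB.
Stage 2: below threshold (-38 ≤ -37); passes unchanged; make-up brings it to -32 dB.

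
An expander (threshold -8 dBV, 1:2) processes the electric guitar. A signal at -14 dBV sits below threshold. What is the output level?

-20 dBV

Undershoot = (-8) − (-14) = 6 dB.
At 1:2, that expands to 12 dB under threshold.
Output = -8 − 12 = -20 dBV.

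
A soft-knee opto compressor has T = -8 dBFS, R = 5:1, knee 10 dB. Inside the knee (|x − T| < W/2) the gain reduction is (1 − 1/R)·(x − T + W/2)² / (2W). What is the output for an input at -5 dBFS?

-7.56 dBFS

x − T + W/2 = -5 − (-8) + 5 = 8.
GR = (1 − 1/5) × 8² / 20 = 0.8 × 64 / 20 = 2.56 dB.
Output = -5 − 2.56 = -7.56 dBFS.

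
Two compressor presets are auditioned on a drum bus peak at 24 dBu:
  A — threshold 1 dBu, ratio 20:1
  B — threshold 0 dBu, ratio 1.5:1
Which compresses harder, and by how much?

A, by 13.85 dB

A: 23 dB over, compressed to 1.15 dB over, so 21.85 dB of GR.
B: 24 dB over, compressed to 16 dB over, so 8 dB of GR.
A reduces 13.85 dB more.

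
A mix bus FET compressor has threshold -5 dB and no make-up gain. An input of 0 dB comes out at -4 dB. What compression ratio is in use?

5:1

Input overshoot = 0 − (-5) = 5 dB; output overshoot = -4 − (-5) = 1 dB.
Ratio = 5 / 1 = 5.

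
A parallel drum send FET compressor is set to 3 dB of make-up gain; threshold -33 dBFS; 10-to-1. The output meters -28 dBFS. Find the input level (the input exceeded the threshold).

-13 dBFS

Remove make-up: -28 − 3 = -31 dBFS.
The compressed level sits -31 − (-33) = 2 dB over threshold.
Before 10:1 compression the overshoot was 2 × 10 = 20 dB, so input = -33 + 20 = -13 dBFS.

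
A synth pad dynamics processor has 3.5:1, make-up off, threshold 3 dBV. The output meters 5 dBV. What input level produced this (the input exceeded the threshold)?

10 dBV

The compressed level sits 5 − 3 = 2 dB over threshold.
Input overshoot = R × output overshoot = 7 dB → input = 3 + 7 = 10 dBV.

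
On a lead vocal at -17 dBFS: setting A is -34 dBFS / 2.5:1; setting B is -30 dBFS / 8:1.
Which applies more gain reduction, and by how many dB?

A: 17 dB over, compressed to 6.8 dB over, so 10.2 dB of GR.
B: 13 dB over, compressed to 1.625 dB over, so 11.375 dB of GR.
Difference: 1.175 dB in favour of B.

B, by 1.175 dB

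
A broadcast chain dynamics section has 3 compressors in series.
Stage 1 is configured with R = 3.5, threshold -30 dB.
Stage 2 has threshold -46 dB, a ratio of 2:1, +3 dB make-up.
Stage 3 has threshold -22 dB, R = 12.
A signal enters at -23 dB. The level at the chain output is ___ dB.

-34 dB

Stage 1: 7 dB above -30 dB, reduced 3.5:1 to 2 dB above → -28 dB.
Stage 2: overshoot 18 dB → 18/2 = 9 dB → -37 dB; +3 dB make-up → -34 dB.
Stage 3: -34 dB is at or below the -22 dB threshold — no compression; output -34 dB.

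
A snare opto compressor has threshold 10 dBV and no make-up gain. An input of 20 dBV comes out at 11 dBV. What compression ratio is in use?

10:1

Input overshoot = 20 − 10 = 10 dB; output overshoot = 11 − 10 = 1 dB.
Ratio = 10 / 1 = 10.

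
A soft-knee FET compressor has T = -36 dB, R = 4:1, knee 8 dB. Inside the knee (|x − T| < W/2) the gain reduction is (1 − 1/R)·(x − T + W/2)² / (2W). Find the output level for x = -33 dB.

x − T + W/2 = -33 − (-36) + 4 = 7.
GR = (1 − 1/4) × 7² / 16 = 0.75 × 49 / 16 = 2.296875 dB.
Output = -33 − 2.296875 = -35.296875 dB.

-35.296875 dB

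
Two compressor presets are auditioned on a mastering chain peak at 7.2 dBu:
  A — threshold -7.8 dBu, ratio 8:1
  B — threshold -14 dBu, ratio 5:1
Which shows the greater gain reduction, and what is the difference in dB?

A: GR = 15 − 15/8 = 13.125 dB.
B: GR = 21.2 − 21.2/5 = 16.96 dB.
Difference: 3.835 dB in favour of B.

B, by 3.835 dB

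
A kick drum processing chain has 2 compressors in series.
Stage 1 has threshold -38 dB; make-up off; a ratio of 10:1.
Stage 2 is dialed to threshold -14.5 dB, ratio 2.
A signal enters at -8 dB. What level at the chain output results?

-35 dB

Stage 1: -8 dB is 30 dB over -38 dB; at 10:1 that becomes 3 dB over, giving -35 dB.
Stage 2: below threshold (-35 ≤ -14.5); passes unchanged; output -35 dB.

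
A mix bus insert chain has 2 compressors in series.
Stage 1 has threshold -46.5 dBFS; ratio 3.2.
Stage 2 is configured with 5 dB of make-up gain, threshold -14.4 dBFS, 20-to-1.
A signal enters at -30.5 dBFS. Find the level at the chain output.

Stage 1: 16 dB above -46.5 dBFS, reduced 3.2:1 to 5 dB above → -41.5 dBFS.
Stage 2: -41.5 dBFS ≤ -14.4 dBFS, so stage 2 doesn't engage; make-up brings it to -36.5 dBFS.

-36.5 dBFS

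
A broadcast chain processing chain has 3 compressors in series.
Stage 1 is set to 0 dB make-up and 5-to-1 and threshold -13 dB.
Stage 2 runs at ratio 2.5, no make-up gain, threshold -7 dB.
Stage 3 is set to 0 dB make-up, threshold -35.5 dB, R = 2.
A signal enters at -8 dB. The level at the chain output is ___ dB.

Stage 1: 5 dB above -13 dB, reduced 5:1 to 1 dB above → -12 dB.
Stage 2: -12 dB is at or below the -7 dB threshold — no compression; output -12 dB.
Stage 3: overshoot 23.5 dB → 23.5/2 = 11.75 dB → -23.75 dB.

-23.75 dB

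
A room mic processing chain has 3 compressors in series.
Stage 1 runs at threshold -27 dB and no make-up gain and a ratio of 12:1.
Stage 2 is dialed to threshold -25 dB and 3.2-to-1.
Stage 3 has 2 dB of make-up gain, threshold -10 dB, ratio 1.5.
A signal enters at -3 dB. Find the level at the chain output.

-23 dB

Stage 1: 24 dB above -27 dB, reduced 12:1 to 2 dB above → -25 dB.
Stage 2: -25 dB is at or below the -25 dB threshold — no compression; output -25 dB.
Stage 3: -25 dB ≤ -10 dB, so stage 3 doesn't engage; make-up brings it to -23 dB.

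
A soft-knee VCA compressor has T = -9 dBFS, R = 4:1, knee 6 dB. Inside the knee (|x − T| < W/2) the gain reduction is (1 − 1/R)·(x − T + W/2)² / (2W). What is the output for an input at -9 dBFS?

-9.5625 dBFS

x − T + W/2 = -9 − (-9) + 3 = 3.
GR = (1 − 1/4) × 3² / 12 = 0.75 × 9 / 12 = 0.5625 dB.
Output = -9 − 0.5625 = -9.5625 dBFS.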